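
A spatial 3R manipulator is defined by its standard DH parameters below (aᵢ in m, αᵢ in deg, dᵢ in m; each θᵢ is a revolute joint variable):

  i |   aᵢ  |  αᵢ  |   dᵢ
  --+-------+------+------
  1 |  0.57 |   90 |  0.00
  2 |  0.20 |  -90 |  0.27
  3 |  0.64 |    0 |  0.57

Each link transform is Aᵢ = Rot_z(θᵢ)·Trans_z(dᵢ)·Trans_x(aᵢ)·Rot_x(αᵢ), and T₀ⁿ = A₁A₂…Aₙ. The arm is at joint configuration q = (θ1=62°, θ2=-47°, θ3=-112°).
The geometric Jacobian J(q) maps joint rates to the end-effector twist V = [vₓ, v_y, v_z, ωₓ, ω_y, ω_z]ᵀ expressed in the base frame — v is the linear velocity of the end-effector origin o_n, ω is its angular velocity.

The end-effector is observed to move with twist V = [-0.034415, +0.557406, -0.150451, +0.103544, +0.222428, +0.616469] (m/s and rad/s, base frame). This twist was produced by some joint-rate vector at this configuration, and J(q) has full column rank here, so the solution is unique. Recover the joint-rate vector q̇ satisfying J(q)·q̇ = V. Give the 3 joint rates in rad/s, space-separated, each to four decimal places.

o_n = [1.2129, 0.4421, 0.4178]
J₁: ẑ×o_n = [-0.4421, 1.2129, 0.0000], ω = ẑ
J2: z=[0.8829, -0.4695, 0.0000] o=[0.2676, 0.5033, 0.0000] → [-0.1961, -0.3689, 0.3898, 0.8829, -0.4695, 0.0000]
J3: z=[0.3433, 0.6457, 0.6820] o=[0.5700, 0.4970, -0.1463] → [0.4017, 0.2448, -0.4340, 0.3433, 0.6457, 0.6820]
q̇ = J⁺·V = [0.3880, -0.0130, 0.3350]

0.3880 -0.0130 0.3350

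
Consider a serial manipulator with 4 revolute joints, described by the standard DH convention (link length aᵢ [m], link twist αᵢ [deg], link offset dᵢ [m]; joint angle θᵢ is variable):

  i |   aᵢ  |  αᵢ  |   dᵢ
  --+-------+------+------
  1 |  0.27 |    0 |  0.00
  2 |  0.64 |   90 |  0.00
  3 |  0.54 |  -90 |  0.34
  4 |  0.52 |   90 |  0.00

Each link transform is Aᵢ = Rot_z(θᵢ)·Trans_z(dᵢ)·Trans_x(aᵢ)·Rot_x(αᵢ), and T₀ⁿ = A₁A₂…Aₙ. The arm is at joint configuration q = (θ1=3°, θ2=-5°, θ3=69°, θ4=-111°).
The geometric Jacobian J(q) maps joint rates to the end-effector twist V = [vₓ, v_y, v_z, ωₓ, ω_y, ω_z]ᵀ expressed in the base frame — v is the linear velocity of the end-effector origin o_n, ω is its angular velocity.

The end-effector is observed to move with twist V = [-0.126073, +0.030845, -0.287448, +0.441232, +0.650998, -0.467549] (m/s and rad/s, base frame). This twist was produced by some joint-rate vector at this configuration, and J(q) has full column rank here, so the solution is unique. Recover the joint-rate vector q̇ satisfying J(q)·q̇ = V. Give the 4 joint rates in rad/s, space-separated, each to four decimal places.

0.6630 -0.9700 -0.6660 -0.4480

o_n = [1.0071, -0.8376, 0.3302]
J₁: ẑ×o_n = [0.8376, 1.0071, -0.0000], ω = ẑ
J2: z=[0.0000, 0.0000, 1.0000] o=[0.2696, 0.0141, 0.0000] → [0.8517, 0.7375, -0.0000, 0.0000, 0.0000, 1.0000]
J3: z=[-0.0349, -0.9994, 0.0000] o=[0.9092, -0.0082, 0.0000] → [-0.3300, 0.0115, 0.1267, -0.0349, -0.9994, 0.0000]
J4: z=[-0.9330, 0.0326, 0.3584] o=[1.0908, -0.3548, 0.5041] → [0.1674, -0.1923, 0.4532, -0.9330, 0.0326, 0.3584]
q̇ = J⁺·V = [0.6630, -0.9700, -0.6660, -0.4480]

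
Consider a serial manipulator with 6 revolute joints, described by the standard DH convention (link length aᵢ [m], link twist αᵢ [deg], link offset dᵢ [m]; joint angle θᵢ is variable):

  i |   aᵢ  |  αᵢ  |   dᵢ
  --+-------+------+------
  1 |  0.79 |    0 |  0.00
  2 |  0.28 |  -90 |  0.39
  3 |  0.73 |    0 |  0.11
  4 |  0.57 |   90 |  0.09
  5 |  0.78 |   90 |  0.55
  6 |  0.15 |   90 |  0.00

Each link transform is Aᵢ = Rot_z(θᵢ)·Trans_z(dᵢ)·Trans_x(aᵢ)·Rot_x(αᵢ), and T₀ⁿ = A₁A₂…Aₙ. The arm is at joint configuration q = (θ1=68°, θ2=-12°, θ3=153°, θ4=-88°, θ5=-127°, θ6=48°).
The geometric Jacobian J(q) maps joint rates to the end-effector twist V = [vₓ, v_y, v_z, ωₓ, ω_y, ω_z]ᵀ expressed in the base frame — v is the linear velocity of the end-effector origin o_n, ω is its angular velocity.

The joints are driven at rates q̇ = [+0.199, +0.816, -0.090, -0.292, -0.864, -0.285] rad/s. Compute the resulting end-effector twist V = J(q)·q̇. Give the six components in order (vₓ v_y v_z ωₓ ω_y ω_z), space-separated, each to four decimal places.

o_n = [0.8506, 0.6551, 0.3017]
J₁: ẑ×o_n = [-0.6551, 0.8506, 0.0000], ω = ẑ
J2: z=[0.0000, 0.0000, 1.0000] o=[0.2959, 0.7325, 0.0000] → [0.0773, 0.5547, -0.0000, 0.0000, 0.0000, 1.0000]
J3: z=[-0.8290, 0.5592, 0.0000] o=[0.4525, 0.9646, 0.3900] → [-0.0494, -0.0732, 0.0340, -0.8290, 0.5592, 0.0000]
J4: z=[-0.8290, 0.5592, 0.0000] o=[-0.0024, 0.4869, 0.0586] → [0.1360, 0.2016, -0.6165, -0.8290, 0.5592, 0.0000]
J5: z=[0.5068, 0.7514, 0.4226] o=[0.0577, 0.7369, -0.4580] → [0.6054, -0.0499, -0.6372, 0.5068, 0.7514, 0.4226]
J6: z=[-0.6877, 0.0567, 0.7238] o=[0.7419, 0.6374, 0.1999] → [-0.0071, 0.1487, -0.0184, -0.6877, 0.0567, 0.7238]
V = J·q̇ = [-0.6236, 0.5704, 0.7328, 0.0748, -0.8790, 0.4436]

-0.6236 0.5704 0.7328 0.0748 -0.8790 0.4436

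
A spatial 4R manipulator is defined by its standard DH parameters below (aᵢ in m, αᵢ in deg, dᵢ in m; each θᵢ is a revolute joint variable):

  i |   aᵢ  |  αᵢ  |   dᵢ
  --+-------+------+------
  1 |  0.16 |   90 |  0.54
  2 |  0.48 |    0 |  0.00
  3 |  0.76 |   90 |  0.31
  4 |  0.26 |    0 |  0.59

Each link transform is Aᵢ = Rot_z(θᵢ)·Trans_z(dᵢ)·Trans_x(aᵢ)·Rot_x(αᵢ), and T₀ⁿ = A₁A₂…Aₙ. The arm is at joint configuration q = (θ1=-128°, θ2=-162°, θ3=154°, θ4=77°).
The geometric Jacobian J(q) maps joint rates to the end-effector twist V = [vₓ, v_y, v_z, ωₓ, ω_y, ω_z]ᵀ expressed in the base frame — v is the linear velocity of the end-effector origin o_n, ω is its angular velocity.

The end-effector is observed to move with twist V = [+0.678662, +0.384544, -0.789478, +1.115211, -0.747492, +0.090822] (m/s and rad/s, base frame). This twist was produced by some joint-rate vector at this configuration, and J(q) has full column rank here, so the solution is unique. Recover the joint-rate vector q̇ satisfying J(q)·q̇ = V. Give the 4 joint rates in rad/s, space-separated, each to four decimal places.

0.7850 -0.3530 -0.9860 0.7010

o_n = [-0.7098, 0.0065, -0.3065]
J₁: ẑ×o_n = [-0.0065, -0.7098, 0.0000], ω = ẑ
J2: z=[-0.7880, 0.6157, 0.0000] o=[-0.0985, -0.1261, 0.5400] → [-0.5212, -0.6670, 0.2719, -0.7880, 0.6157, 0.0000]
J3: z=[-0.7880, 0.6157, 0.0000] o=[0.1825, 0.2337, 0.3917] → [-0.4298, -0.5502, 0.7284, -0.7880, 0.6157, 0.0000]
J4: z=[0.0857, 0.1097, -0.9903] o=[-0.5251, -0.1686, 0.2859] → [0.1084, 0.2337, 0.0353, 0.0857, 0.1097, -0.9903]
q̇ = J⁺·V = [0.7850, -0.3530, -0.9860, 0.7010]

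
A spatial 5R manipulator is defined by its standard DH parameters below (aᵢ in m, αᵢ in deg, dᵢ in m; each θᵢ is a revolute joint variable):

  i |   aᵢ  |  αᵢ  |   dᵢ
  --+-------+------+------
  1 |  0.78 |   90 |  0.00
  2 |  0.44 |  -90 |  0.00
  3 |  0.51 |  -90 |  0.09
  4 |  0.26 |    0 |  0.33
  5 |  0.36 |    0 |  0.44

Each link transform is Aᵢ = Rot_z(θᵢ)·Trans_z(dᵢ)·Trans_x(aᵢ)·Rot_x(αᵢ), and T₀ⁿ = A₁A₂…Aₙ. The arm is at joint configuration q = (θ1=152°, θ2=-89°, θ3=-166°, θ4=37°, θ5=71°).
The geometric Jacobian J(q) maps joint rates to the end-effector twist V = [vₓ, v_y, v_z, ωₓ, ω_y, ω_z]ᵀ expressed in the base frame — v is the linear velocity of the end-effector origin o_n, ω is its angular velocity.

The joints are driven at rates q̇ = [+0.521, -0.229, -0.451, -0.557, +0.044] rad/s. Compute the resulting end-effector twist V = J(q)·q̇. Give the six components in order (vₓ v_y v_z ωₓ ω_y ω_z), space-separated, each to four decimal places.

o_n = [0.0913, 0.9638, -0.0450]
J₁: ẑ×o_n = [-0.9638, 0.0913, 0.0000], ω = ẑ
J2: z=[0.4695, 0.8829, 0.0000] o=[-0.6887, 0.3662, 0.0000] → [-0.0398, 0.0211, -0.4081, 0.4695, 0.8829, 0.0000]
J3: z=[-0.8828, 0.4694, 0.0175] o=[-0.6955, 0.3698, -0.4399] → [0.1750, 0.3624, -0.8937, -0.8828, 0.4694, 0.0175]
J4: z=[0.4518, 0.8587, -0.2419] o=[-0.7094, 0.5169, 0.0564] → [0.0210, -0.1478, -0.4856, 0.4518, 0.8587, -0.2419]
J5: z=[0.4518, 0.8587, -0.2419] o=[-0.3955, 0.7695, 0.1753] → [-0.1422, -0.0182, -0.3302, 0.4518, 0.8587, -0.2419]
V = J·q̇ = [-0.5899, -0.0392, 0.7525, 0.0589, -0.8544, 0.6372]

-0.5899 -0.0392 0.7525 0.0589 -0.8544 0.6372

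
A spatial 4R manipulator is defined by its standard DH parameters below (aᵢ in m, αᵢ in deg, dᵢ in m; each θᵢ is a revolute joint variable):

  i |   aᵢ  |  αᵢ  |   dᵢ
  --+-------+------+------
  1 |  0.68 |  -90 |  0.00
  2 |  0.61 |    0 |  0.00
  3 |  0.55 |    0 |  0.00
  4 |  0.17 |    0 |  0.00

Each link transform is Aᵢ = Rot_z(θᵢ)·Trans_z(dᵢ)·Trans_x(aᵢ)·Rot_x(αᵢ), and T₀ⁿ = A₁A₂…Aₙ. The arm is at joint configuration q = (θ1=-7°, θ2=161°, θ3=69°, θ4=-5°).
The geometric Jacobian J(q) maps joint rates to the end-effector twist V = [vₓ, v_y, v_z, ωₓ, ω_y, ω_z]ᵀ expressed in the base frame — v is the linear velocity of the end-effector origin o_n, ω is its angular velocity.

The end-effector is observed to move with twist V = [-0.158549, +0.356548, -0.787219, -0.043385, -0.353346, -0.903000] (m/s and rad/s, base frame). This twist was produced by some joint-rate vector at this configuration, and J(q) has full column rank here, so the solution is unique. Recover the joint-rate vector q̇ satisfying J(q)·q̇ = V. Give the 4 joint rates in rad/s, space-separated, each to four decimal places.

o_n = [-0.3677, 0.0452, 0.3429]
J₁: ẑ×o_n = [-0.0452, -0.3677, 0.0000], ω = ẑ
J2: z=[0.1219, 0.9925, 0.0000] o=[0.6749, -0.0829, 0.0000] → [0.3404, -0.0418, 1.0505, 0.1219, 0.9925, 0.0000]
J3: z=[0.1219, 0.9925, 0.0000] o=[0.1025, -0.0126, -0.1986] → [0.5375, -0.0660, 0.4737, 0.1219, 0.9925, 0.0000]
J4: z=[0.1219, 0.9925, 0.0000] o=[-0.2484, 0.0305, 0.2227] → [0.1193, -0.0146, 0.1202, 0.1219, 0.9925, 0.0000]
q̇ = J⁺·V = [-0.9030, -0.8230, 0.0600, 0.4070]

-0.9030 -0.8230 0.0600 0.4070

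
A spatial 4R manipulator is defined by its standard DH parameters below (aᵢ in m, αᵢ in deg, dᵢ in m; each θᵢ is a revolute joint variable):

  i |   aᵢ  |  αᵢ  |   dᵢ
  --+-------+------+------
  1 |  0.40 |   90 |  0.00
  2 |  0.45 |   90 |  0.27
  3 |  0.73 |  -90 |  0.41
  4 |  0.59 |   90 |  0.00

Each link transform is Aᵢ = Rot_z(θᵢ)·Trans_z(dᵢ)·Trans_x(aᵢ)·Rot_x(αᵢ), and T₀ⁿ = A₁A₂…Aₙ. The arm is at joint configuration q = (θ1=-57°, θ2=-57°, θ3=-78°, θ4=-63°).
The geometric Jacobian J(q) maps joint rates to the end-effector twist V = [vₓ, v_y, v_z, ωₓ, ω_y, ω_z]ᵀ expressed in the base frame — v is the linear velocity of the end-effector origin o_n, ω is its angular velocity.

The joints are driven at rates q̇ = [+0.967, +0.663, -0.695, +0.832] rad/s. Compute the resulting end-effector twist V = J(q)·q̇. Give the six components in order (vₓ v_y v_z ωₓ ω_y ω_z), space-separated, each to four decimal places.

0.3969 0.3917 0.3312 -0.1423 -1.3159 0.6630

o_n = [0.5776, 0.4069, -1.0610]
J₁: ẑ×o_n = [-0.4069, 0.5776, 0.0000], ω = ẑ
J2: z=[-0.8387, -0.5446, 0.0000] o=[0.2179, -0.3355, 0.0000] → [0.5779, -0.8898, -0.4267, -0.8387, -0.5446, 0.0000]
J3: z=[-0.4568, 0.7034, -0.5446] o=[0.1249, -0.6881, -0.3774] → [0.1155, -0.5588, -0.8186, -0.4568, 0.7034, -0.5446]
J4: z=[0.1158, -0.5600, -0.8203] o=[0.5815, -0.0801, -0.7280] → [0.5860, 0.0417, 0.0542, 0.1158, -0.5600, -0.8203]
V = J·q̇ = [0.3969, 0.3917, 0.3312, -0.1423, -1.3159, 0.6630]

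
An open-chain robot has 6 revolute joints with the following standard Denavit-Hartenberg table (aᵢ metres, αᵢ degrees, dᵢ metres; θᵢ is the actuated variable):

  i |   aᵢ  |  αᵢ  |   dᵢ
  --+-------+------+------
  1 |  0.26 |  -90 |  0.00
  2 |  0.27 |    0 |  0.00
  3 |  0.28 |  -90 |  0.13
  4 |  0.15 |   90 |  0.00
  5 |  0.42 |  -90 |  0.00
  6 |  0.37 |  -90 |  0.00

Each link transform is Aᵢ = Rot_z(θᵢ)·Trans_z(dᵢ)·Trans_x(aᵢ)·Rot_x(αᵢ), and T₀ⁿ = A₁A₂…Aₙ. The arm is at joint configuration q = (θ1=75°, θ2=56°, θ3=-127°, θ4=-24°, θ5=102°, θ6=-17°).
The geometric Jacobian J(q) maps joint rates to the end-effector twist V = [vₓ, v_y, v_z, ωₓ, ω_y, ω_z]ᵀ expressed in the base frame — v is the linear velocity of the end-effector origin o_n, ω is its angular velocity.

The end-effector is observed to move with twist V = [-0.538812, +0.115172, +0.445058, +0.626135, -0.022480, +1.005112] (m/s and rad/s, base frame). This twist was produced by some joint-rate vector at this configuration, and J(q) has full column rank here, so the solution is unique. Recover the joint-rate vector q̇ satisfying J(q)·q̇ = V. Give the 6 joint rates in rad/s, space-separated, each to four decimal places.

o_n = [0.0939, 1.2174, -0.2565]
J₁: ẑ×o_n = [-1.2174, 0.0939, 0.0000], ω = ẑ
J2: z=[-0.9659, 0.2588, 0.0000] o=[0.0673, 0.2511, 0.0000] → [-0.0664, -0.2478, -0.9403, -0.9659, 0.2588, 0.0000]
J3: z=[-0.9659, 0.2588, 0.0000] o=[0.1064, 0.3970, -0.2238] → [-0.0085, -0.0316, -0.7893, -0.9659, 0.2588, 0.0000]
J4: z=[0.2447, 0.9133, -0.3256] o=[0.0044, 0.5187, 0.0409] → [-0.0442, 0.0436, 0.0893, 0.2447, 0.9133, -0.3256]
J5: z=[-0.9167, 0.1085, -0.3846] o=[-0.0430, 0.5776, 0.1705] → [0.1997, -0.4441, -0.6014, -0.9167, 0.1085, -0.3846]
J6: z=[0.2581, -0.5739, -0.7772] o=[0.0851, 0.9185, -0.0387] → [0.3574, 0.0494, 0.0822, 0.2581, -0.5739, -0.7772]
q̇ = J⁺·V = [0.1140, 0.6440, -0.9550, -0.3040, -0.6350, -0.7050]

0.1140 0.6440 -0.9550 -0.3040 -0.6350 -0.7050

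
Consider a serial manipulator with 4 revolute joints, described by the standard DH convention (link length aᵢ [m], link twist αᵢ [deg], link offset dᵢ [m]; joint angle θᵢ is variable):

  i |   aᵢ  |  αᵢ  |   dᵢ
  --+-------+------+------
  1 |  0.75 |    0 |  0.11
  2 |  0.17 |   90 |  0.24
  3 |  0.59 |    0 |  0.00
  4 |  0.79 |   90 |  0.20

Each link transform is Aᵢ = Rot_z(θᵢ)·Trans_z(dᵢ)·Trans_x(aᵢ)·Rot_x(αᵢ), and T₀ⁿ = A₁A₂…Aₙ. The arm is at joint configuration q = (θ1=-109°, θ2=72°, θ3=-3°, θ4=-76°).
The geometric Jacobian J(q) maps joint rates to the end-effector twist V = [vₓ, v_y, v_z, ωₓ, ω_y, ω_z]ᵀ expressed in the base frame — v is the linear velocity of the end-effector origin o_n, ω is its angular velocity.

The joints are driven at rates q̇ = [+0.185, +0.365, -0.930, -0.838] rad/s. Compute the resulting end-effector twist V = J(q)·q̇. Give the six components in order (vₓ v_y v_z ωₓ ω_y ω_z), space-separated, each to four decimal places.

o_n = [0.3622, -1.4165, -0.4564]
J₁: ẑ×o_n = [1.4165, 0.3622, -0.0000], ω = ẑ
J2: z=[0.0000, 0.0000, 1.0000] o=[-0.2442, -0.7091, 0.1100] → [0.7073, 0.6063, -0.0000, 0.0000, 0.0000, 1.0000]
J3: z=[-0.6018, -0.7986, 0.0000] o=[-0.1084, -0.8114, 0.3500] → [0.6440, -0.4853, 0.7399, -0.6018, -0.7986, 0.0000]
J4: z=[-0.6018, -0.7986, 0.0000] o=[0.3621, -1.1660, 0.3191] → [0.6193, -0.4667, 0.1507, -0.6018, -0.7986, 0.0000]
V = J·q̇ = [-0.5977, 1.1307, -0.8145, 1.0640, 1.4120, 0.5500]

-0.5977 1.1307 -0.8145 1.0640 1.4120 0.5500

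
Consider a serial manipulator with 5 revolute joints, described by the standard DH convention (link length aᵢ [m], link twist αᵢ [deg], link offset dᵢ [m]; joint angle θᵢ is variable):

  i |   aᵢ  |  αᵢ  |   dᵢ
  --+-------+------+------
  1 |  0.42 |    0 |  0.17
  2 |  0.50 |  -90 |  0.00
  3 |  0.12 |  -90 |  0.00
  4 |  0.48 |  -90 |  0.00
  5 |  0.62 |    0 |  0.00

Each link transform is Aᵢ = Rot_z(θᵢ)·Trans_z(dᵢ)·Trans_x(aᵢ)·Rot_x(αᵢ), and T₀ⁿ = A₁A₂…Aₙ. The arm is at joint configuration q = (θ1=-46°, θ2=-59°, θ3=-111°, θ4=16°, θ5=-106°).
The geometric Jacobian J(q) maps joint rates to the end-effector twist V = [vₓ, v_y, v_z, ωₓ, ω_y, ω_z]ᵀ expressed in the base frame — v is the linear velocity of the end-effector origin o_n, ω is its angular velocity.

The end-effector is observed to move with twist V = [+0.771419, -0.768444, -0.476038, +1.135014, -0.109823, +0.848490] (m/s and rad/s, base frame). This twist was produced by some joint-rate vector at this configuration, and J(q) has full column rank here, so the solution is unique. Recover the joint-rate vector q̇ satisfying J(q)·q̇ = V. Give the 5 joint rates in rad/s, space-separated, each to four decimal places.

o_n = [-0.0253, -1.1561, 0.7730]
J₁: ẑ×o_n = [1.1561, -0.0253, 0.0000], ω = ẑ
J2: z=[0.0000, 0.0000, 1.0000] o=[0.2918, -0.3021, 0.1700] → [0.8540, -0.3170, 0.0000, 0.0000, 0.0000, 1.0000]
J3: z=[0.9659, -0.2588, 0.0000] o=[0.1623, -0.7851, 0.1700] → [-0.1561, -0.5825, -0.4069, 0.9659, -0.2588, 0.0000]
J4: z=[-0.2416, -0.9018, 0.3584] o=[0.1735, -0.7435, 0.2820] → [-0.2949, 0.0474, -0.0795, -0.2416, -0.9018, 0.3584]
J5: z=[-0.9541, 0.1534, -0.2573] o=[0.0885, -0.5496, 0.7128] → [-0.1468, 0.0867, 0.5961, -0.9541, 0.1534, -0.2573]
q̇ = J⁺·V = [0.3290, 0.5440, 0.9700, -0.1840, -0.1610]

0.3290 0.5440 0.9700 -0.1840 -0.1610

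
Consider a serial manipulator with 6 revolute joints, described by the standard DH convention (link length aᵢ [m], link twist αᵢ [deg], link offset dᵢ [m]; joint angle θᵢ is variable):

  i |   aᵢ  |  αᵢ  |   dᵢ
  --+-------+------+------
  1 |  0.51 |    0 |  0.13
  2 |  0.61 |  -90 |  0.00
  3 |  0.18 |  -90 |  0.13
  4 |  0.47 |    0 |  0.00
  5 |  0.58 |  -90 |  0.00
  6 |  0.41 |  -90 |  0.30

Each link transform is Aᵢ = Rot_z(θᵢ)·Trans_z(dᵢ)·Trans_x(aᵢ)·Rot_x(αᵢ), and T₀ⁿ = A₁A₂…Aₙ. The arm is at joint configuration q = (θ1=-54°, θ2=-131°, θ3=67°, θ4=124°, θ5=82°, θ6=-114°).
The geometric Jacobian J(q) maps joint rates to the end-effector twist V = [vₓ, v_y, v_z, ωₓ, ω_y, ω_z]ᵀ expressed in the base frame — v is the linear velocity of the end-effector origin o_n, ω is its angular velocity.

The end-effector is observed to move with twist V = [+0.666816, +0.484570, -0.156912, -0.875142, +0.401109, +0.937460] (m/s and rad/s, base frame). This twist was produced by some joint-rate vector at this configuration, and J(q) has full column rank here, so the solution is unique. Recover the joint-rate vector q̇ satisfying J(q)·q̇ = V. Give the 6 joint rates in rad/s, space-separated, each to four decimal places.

o_n = [0.1445, -0.5909, 0.2807]
J₁: ẑ×o_n = [0.5909, 0.1445, -0.0000], ω = ẑ
J2: z=[0.0000, 0.0000, 1.0000] o=[0.2998, -0.4126, 0.1300] → [0.1783, -0.1553, 0.0000, 0.0000, 0.0000, 1.0000]
J3: z=[-0.0872, -0.9962, 0.0000] o=[-0.3079, -0.3594, 0.1300] → [-0.1501, 0.0131, 0.4709, -0.0872, -0.9962, 0.0000]
J4: z=[0.9170, -0.0802, -0.3907] o=[-0.3893, -0.4828, -0.0357] → [-0.0676, -0.4987, -0.0563, 0.9170, -0.0802, -0.3907]
J5: z=[0.9170, -0.0802, -0.3907] o=[-0.2530, -0.1036, 0.2062] → [-0.1964, -0.2236, -0.4150, 0.9170, -0.0802, -0.3907]
J6: z=[-0.2490, -0.8804, -0.4035] o=[-0.0723, -0.3746, 0.6861] → [0.2696, -0.1884, 0.2447, -0.2490, -0.8804, -0.4035]
q̇ = J⁺·V = [0.7030, 0.0110, -0.6280, -0.9110, -0.0110, 0.3390]

0.7030 0.0110 -0.6280 -0.9110 -0.0110 0.3390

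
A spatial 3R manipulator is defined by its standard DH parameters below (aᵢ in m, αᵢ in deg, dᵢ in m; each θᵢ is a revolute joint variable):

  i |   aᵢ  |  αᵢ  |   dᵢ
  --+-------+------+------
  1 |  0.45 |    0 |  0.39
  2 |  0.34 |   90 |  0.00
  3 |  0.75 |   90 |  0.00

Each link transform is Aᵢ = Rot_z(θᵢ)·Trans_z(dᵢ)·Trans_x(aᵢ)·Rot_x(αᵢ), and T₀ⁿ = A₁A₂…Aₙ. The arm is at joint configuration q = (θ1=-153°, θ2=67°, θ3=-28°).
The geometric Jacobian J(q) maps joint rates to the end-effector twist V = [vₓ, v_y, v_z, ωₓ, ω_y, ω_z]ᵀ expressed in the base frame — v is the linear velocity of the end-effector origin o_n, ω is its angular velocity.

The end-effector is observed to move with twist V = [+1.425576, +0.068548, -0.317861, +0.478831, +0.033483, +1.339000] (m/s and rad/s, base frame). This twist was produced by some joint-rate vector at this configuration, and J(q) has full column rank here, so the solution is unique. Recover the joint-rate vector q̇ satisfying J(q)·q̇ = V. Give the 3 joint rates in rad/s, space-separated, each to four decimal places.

0.4830 0.8560 -0.4800

o_n = [-0.3310, -1.2041, 0.0379]
J₁: ẑ×o_n = [1.2041, -0.3310, 0.0000], ω = ẑ
J2: z=[0.0000, 0.0000, 1.0000] o=[-0.4010, -0.2043, 0.3900] → [0.9998, 0.0699, -0.0000, 0.0000, 0.0000, 1.0000]
J3: z=[-0.9976, -0.0698, 0.0000] o=[-0.3772, -0.5435, 0.3900] → [0.0246, -0.3512, 0.6622, -0.9976, -0.0698, 0.0000]
q̇ = J⁺·V = [0.4830, 0.8560, -0.4800]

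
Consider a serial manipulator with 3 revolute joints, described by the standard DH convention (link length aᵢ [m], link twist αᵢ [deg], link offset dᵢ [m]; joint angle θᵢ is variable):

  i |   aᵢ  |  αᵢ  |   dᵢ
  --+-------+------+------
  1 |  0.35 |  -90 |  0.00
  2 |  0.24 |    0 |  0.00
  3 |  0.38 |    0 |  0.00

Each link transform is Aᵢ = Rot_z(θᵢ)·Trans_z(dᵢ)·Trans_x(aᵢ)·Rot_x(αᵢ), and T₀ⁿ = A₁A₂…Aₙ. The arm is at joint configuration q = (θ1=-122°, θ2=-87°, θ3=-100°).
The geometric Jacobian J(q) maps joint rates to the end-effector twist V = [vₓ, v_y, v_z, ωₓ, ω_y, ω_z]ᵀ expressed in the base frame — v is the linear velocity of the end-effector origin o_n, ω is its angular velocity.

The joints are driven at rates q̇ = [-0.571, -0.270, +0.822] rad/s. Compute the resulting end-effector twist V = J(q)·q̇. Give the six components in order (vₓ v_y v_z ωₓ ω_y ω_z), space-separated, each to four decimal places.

0.0549 0.0721 0.2116 0.4681 -0.2925 -0.5710

o_n = [0.0077, 0.0124, 0.1934]
J₁: ẑ×o_n = [-0.0124, 0.0077, 0.0000], ω = ẑ
J2: z=[0.8480, -0.5299, 0.0000] o=[-0.1855, -0.2968, 0.0000] → [-0.1025, -0.1640, 0.3646, 0.8480, -0.5299, 0.0000]
J3: z=[0.8480, -0.5299, 0.0000] o=[-0.1921, -0.3075, 0.2397] → [0.0245, 0.0393, 0.3772, 0.8480, -0.5299, 0.0000]
V = J·q̇ = [0.0549, 0.0721, 0.2116, 0.4681, -0.2925, -0.5710]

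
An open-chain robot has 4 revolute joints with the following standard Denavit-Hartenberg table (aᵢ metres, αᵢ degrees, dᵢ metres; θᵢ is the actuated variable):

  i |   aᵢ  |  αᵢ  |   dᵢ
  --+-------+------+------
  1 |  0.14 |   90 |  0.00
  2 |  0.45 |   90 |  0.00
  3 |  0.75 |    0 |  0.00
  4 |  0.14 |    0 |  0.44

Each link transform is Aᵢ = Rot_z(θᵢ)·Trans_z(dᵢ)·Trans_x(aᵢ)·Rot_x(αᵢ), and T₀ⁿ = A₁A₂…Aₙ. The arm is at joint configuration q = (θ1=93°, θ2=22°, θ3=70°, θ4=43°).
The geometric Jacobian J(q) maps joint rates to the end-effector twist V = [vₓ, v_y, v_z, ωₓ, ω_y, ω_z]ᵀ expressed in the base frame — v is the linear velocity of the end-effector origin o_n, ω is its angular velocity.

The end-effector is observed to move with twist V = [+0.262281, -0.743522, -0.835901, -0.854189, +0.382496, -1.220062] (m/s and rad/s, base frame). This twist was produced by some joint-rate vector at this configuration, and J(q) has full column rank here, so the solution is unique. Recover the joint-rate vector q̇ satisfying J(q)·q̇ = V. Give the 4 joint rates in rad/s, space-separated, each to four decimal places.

-0.1640 -0.8330 0.5310 0.6080

o_n = [0.7849, 0.9516, -0.1638]
J₁: ẑ×o_n = [-0.9516, 0.7849, 0.0000], ω = ẑ
J2: z=[0.9986, 0.0523, 0.0000] o=[-0.0073, 0.1398, 0.0000] → [-0.0086, 0.1636, 0.7692, 0.9986, 0.0523, 0.0000]
J3: z=[-0.0196, 0.3741, -0.9272] o=[-0.0292, 0.5565, 0.1686] → [0.2420, -0.7613, -0.3123, -0.0196, 0.3741, -0.9272]
J4: z=[-0.0196, 0.3741, -0.9272] o=[0.6622, 0.8309, 0.2647] → [-0.0484, -0.1222, -0.0483, -0.0196, 0.3741, -0.9272]
q̇ = J⁺·V = [-0.1640, -0.8330, 0.5310, 0.6080]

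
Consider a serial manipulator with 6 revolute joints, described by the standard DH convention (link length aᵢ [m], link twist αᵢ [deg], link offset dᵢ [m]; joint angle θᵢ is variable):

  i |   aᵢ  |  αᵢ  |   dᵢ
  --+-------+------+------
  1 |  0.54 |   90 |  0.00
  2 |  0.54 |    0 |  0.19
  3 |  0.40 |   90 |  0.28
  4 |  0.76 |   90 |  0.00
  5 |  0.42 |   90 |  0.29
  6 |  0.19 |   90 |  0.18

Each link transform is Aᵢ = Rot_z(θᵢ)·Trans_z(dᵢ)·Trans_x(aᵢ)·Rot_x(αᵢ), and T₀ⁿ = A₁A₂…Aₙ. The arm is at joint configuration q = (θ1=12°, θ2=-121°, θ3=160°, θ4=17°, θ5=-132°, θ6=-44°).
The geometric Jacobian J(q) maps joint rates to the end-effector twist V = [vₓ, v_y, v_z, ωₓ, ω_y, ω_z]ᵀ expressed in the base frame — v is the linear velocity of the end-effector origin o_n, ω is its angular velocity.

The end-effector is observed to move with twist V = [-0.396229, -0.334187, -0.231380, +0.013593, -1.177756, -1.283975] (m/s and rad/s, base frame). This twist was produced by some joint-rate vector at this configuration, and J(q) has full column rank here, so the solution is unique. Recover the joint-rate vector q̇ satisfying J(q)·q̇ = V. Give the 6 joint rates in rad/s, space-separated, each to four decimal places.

-0.6430 0.5290 0.1590 -0.0270 -0.6170 0.5670

o_n = [0.6810, -0.2571, 0.1985]
J₁: ẑ×o_n = [0.2571, 0.6810, -0.0000], ω = ẑ
J2: z=[0.2079, -0.9781, 0.0000] o=[0.5282, 0.1123, 0.0000] → [-0.1942, -0.0413, 0.0727, 0.2079, -0.9781, 0.0000]
J3: z=[0.2079, -0.9781, 0.0000] o=[0.2957, -0.1314, -0.4629] → [-0.6470, -0.1375, 0.3508, 0.2079, -0.9781, 0.0000]
J4: z=[0.6156, 0.1308, -0.7771] o=[0.6579, -0.3407, -0.2111] → [0.1185, -0.2701, 0.0484, 0.6156, 0.1308, -0.7771]
J5: z=[0.0234, 0.9826, 0.1840] o=[1.2566, -0.4406, 0.2462] → [-0.0806, -0.1048, 0.5699, 0.0234, 0.9826, 0.1840]
J6: z=[-0.1735, 0.1852, -0.9673] o=[0.8499, -0.1595, 0.3730] → [-0.1267, 0.1331, 0.0482, -0.1735, 0.1852, -0.9673]
q̇ = J⁺·V = [-0.6430, 0.5290, 0.1590, -0.0270, -0.6170, 0.5670]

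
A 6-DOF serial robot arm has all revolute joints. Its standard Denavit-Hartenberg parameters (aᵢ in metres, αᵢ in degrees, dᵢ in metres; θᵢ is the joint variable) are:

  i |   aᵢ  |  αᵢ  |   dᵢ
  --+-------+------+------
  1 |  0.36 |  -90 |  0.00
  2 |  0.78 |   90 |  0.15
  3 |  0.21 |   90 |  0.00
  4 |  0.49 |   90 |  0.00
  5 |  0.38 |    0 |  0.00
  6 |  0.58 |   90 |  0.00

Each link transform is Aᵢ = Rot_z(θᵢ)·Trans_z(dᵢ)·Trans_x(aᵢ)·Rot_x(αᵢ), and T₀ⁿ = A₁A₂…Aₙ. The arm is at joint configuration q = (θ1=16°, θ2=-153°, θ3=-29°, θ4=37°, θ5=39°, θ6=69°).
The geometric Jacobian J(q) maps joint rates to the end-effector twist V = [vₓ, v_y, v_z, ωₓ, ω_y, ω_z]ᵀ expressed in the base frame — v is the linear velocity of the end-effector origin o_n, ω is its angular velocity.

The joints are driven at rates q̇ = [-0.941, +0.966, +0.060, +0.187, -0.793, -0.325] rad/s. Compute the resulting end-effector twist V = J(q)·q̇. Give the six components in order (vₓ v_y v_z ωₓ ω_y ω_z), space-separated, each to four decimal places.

o_n = [-0.4307, -1.0370, 0.1307]
J₁: ẑ×o_n = [1.0370, -0.4307, 0.0000], ω = ẑ
J2: z=[-0.2756, 0.9613, 0.0000] o=[0.3461, 0.0992, 0.0000] → [0.1256, 0.0360, 1.0599, -0.2756, 0.9613, 0.0000]
J3: z=[-0.4364, -0.1251, -0.8910] o=[-0.3634, 0.0519, 0.3541] → [-0.9422, -0.0375, 0.4667, -0.4364, -0.1251, -0.8910]
J4: z=[0.6563, -0.7217, -0.2201] o=[-0.4926, -0.0911, 0.4375] → [0.0133, 0.1878, -0.5761, 0.6563, -0.7217, -0.2201]
J5: z=[-0.0219, -0.3098, 0.9506] o=[-0.8621, -0.3945, 0.3301] → [0.6726, 0.4057, 0.1477, -0.0219, -0.3098, 0.9506]
J6: z=[-0.0219, -0.3098, 0.9506] o=[-0.9279, -0.7498, 0.2128] → [0.2984, 0.4708, 0.1603, -0.0219, -0.3098, 0.9506]
V = J·q̇ = [-1.5388, -0.0018, 0.7749, -0.1453, 1.1325, -2.0983]

-1.5388 -0.0018 0.7749 -0.1453 1.1325 -2.0983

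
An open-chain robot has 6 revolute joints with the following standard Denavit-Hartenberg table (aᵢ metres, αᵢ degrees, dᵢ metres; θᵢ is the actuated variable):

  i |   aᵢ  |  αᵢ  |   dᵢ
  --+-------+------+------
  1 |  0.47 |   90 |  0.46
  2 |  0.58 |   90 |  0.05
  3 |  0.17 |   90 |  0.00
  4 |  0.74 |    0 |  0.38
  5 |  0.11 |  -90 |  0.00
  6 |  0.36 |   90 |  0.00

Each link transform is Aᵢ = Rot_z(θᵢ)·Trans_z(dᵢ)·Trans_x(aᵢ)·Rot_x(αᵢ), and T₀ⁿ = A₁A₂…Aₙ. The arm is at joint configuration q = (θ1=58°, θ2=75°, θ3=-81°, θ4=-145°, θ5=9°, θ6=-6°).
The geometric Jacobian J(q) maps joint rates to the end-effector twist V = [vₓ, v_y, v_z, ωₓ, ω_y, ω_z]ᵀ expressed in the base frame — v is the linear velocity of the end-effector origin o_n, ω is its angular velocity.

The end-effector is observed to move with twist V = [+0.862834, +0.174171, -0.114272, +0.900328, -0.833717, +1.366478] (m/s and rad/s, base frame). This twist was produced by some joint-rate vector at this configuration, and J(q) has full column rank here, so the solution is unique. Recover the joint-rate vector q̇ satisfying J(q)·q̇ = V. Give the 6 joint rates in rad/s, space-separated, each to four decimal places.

o_n = [0.5061, -0.6016, 0.6990]
J₁: ẑ×o_n = [0.6016, 0.5061, -0.0000], ω = ẑ
J2: z=[0.8480, -0.5299, 0.0000] o=[0.2491, 0.3986, 0.4600] → [-0.1267, -0.2027, -0.7120, 0.8480, -0.5299, 0.0000]
J3: z=[0.5119, 0.8192, -0.2588] o=[0.3710, 0.4994, 1.0202] → [-0.5481, 0.1294, -0.6742, 0.5119, 0.8192, -0.2588]
J4: z=[-0.2681, -0.1339, -0.9540] o=[0.2323, 0.5942, 1.0459] → [-1.0944, -0.3543, 0.3573, -0.2681, -0.1339, -0.9540]
J5: z=[-0.2681, -0.1339, -0.9540] o=[0.4078, -0.1424, 0.7017] → [-0.4377, -0.0945, 0.1363, -0.2681, -0.1339, -0.9540]
J6: z=[-0.9351, -0.2018, 0.2911] o=[0.4333, -0.2492, 0.7095] → [0.1047, 0.0114, 0.3442, -0.9351, -0.2018, 0.2911]
q̇ = J⁺·V = [0.9080, 0.6340, -0.8630, 0.3120, -0.7800, -0.7260]

0.9080 0.6340 -0.8630 0.3120 -0.7800 -0.7260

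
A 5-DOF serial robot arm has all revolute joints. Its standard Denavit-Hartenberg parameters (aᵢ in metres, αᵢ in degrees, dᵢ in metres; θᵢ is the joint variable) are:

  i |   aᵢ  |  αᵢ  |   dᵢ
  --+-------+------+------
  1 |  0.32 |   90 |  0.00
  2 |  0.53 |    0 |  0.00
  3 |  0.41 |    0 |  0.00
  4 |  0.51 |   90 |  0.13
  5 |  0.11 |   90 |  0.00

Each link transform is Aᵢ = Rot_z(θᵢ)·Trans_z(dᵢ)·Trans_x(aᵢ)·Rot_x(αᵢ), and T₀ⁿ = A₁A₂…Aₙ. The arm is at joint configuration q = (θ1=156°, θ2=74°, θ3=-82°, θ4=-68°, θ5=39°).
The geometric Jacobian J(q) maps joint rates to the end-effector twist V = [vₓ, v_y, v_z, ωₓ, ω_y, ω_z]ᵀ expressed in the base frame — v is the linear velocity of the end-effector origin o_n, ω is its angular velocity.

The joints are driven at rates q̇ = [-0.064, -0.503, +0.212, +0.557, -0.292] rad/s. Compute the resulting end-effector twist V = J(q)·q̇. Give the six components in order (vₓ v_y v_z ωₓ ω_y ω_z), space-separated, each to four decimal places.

o_n = [-0.8473, 0.5953, -0.1254]
J₁: ẑ×o_n = [-0.5953, -0.8473, 0.0000], ω = ẑ
J2: z=[0.4067, 0.9135, 0.0000] o=[-0.2923, 0.1302, 0.0000] → [-0.1145, 0.0510, 0.6962, 0.4067, 0.9135, 0.0000]
J3: z=[0.4067, 0.9135, 0.0000] o=[-0.4258, 0.1896, 0.5095] → [-0.5800, 0.2582, 0.5501, 0.4067, 0.9135, 0.0000]
J4: z=[0.4067, 0.9135, 0.0000] o=[-0.7967, 0.3547, 0.4524] → [-0.5278, 0.2350, 0.1441, 0.4067, 0.9135, 0.0000]
J5: z=[0.8864, -0.3947, -0.2419] o=[-0.8565, 0.5237, -0.0424] → [0.0501, 0.0713, 0.0672, 0.8864, -0.3947, -0.2419]
V = J·q̇ = [-0.3359, 0.1934, -0.1729, -0.1506, 0.3582, 0.0066]

-0.3359 0.1934 -0.1729 -0.1506 0.3582 0.0066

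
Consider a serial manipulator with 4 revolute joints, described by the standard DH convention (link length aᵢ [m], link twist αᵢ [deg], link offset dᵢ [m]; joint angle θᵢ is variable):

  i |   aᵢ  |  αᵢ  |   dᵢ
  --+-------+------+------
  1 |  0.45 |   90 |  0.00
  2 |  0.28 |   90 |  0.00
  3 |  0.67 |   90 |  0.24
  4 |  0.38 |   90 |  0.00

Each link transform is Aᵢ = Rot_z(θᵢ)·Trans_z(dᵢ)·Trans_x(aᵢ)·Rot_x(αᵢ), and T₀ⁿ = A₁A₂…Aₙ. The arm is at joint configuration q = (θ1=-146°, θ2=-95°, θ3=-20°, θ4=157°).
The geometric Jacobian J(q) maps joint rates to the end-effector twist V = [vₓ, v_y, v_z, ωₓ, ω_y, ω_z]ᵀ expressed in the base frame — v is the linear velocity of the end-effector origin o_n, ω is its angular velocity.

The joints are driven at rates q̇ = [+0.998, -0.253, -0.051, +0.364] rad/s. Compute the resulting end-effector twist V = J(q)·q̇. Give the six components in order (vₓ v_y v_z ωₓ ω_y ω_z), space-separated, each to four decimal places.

o_n = [0.0510, -0.0977, -0.5448]
J₁: ẑ×o_n = [0.0977, 0.0510, -0.0000], ω = ẑ
J2: z=[-0.5592, 0.8290, 0.0000] o=[-0.3731, -0.2516, 0.0000] → [-0.4517, -0.3047, -0.4376, -0.5592, 0.8290, 0.0000]
J3: z=[0.8259, 0.5571, 0.0872] o=[-0.3528, -0.2380, -0.2789] → [-0.1603, 0.2548, -0.1091, 0.8259, 0.5571, 0.0872]
J4: z=[0.5008, -0.7957, 0.3407] o=[0.0190, -0.2636, -0.8852] → [-0.3274, -0.1596, 0.1085, 0.5008, -0.7957, 0.3407]
V = J·q̇ = [0.1008, 0.0569, 0.1558, 0.2816, -0.5278, 1.1176]

0.1008 0.0569 0.1558 0.2816 -0.5278 1.1176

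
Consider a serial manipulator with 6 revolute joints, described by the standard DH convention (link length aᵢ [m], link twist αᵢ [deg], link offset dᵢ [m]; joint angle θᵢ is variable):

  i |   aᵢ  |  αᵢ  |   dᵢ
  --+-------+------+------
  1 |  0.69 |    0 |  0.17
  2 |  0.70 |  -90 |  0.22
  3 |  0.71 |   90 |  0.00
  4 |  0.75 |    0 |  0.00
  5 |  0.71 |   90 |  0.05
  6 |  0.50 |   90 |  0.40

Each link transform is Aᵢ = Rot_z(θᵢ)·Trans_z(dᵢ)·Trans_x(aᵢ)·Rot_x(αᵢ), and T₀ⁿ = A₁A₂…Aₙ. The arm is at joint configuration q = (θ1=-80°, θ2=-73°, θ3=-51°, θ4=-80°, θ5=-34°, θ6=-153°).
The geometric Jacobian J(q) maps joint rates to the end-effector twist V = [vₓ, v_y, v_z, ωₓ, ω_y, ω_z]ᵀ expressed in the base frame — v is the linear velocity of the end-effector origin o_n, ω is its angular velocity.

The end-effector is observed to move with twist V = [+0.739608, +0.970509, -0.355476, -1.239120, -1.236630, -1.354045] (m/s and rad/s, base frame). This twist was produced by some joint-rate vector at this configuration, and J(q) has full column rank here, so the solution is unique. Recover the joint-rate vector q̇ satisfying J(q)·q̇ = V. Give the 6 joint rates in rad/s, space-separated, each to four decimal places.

o_n = [-1.2035, -0.4362, 0.5640]
J₁: ẑ×o_n = [0.4362, -1.2035, 0.0000], ω = ẑ
J2: z=[0.0000, 0.0000, 1.0000] o=[0.1198, -0.6795, 0.1700] → [-0.2433, -1.3233, 0.0000, 0.0000, 0.0000, 1.0000]
J3: z=[0.4540, -0.8910, 0.0000] o=[-0.5039, -0.9973, 0.3900] → [-0.1550, -0.0790, -0.3687, 0.4540, -0.8910, 0.0000]
J4: z=[0.6924, 0.3528, 0.6293] o=[-0.9020, -1.2002, 0.9418] → [-0.6140, 0.0718, 0.6353, 0.6924, 0.3528, 0.6293]
J5: z=[0.6924, 0.3528, 0.6293] o=[-1.3104, -0.5793, 1.0430] → [-0.2590, 0.3989, 0.0613, 0.6924, 0.3528, 0.6293]
J6: z=[0.6969, -0.1014, -0.7100] o=[-1.4083, 0.0988, 0.8500] → [-0.3509, 0.0540, -0.3521, 0.6969, -0.1014, -0.7100]
q̇ = J⁺·V = [-0.4140, -0.7610, 0.9440, -0.4730, -0.9340, -0.9950]

-0.4140 -0.7610 0.9440 -0.4730 -0.9340 -0.9950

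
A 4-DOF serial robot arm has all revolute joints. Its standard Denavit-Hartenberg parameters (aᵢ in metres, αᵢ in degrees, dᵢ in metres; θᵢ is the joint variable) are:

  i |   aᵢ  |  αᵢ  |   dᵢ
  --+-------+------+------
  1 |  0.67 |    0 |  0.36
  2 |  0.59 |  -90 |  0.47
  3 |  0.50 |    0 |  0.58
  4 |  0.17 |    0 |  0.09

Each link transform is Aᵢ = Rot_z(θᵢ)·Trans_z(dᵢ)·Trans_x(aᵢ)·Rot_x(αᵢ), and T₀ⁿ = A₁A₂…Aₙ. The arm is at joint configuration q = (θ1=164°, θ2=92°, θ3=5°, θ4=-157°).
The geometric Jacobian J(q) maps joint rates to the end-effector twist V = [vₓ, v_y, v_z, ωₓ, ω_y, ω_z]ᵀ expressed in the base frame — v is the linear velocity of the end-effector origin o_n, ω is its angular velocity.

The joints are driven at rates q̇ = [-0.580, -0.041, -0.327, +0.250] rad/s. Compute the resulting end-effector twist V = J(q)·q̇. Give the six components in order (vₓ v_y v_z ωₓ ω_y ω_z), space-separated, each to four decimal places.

o_n = [-0.2209, -0.8875, 0.8662]
J₁: ẑ×o_n = [0.8875, -0.2209, 0.0000], ω = ẑ
J2: z=[0.0000, 0.0000, 1.0000] o=[-0.6440, 0.1847, 0.3600] → [1.0722, 0.4232, -0.0000, 0.0000, 0.0000, 1.0000]
J3: z=[0.9703, -0.2419, 0.0000] o=[-0.7868, -0.3878, 0.8300] → [-0.0088, -0.0352, -0.3480, 0.9703, -0.2419, 0.0000]
J4: z=[0.9703, -0.2419, 0.0000] o=[-0.3445, -1.0114, 0.7864] → [-0.0193, -0.0774, 0.1501, 0.9703, -0.2419, 0.0000]
V = J·q̇ = [-0.5607, 0.1029, 0.1513, -0.0747, 0.0186, -0.6210]

-0.5607 0.1029 0.1513 -0.0747 0.0186 -0.6210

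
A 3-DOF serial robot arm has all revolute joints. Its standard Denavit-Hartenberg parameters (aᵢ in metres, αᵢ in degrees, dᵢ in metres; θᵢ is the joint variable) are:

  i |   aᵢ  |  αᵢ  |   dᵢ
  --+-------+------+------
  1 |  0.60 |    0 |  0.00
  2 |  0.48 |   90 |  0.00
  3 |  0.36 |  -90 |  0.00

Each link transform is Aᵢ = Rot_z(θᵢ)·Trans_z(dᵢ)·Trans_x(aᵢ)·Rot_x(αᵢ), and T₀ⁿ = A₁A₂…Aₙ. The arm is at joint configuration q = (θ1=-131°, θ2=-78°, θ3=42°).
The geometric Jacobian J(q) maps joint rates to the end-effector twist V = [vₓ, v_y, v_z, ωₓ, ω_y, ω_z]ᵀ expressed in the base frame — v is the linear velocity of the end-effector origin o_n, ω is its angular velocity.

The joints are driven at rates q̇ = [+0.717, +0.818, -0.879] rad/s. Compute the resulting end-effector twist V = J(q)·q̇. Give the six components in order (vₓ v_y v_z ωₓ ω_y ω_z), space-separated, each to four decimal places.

o_n = [-1.0474, -0.0904, 0.2409]
J₁: ẑ×o_n = [0.0904, -1.0474, 0.0000], ω = ẑ
J2: z=[0.0000, 0.0000, 1.0000] o=[-0.3936, -0.4528, 0.0000] → [-0.3624, -0.6538, 0.0000, 0.0000, 0.0000, 1.0000]
J3: z=[0.4848, 0.8746, 0.0000] o=[-0.8135, -0.2201, 0.0000] → [0.2107, -0.1168, 0.2675, 0.4848, 0.8746, 0.0000]
V = J·q̇ = [-0.4168, -1.1832, -0.2352, -0.4261, -0.7688, 1.5350]

-0.4168 -1.1832 -0.2352 -0.4261 -0.7688 1.5350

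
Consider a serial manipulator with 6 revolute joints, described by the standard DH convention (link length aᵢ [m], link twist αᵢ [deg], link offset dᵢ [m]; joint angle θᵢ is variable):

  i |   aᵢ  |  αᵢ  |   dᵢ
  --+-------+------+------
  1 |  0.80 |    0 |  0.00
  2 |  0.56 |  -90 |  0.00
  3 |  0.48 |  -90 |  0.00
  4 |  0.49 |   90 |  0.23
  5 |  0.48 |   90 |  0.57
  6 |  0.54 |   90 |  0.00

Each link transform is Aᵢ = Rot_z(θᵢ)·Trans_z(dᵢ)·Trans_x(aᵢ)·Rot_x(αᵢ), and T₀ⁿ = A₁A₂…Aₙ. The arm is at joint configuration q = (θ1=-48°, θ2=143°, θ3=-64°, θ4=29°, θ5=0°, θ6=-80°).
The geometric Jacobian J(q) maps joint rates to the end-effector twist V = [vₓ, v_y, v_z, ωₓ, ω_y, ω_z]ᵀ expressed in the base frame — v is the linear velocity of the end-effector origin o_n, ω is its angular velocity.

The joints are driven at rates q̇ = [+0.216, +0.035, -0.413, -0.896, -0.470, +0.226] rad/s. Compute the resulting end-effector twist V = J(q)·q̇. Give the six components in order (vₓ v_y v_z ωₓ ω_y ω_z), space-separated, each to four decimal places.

o_n = [0.8944, 0.8353, 1.1835]
J₁: ẑ×o_n = [-0.8353, 0.8944, 0.0000], ω = ẑ
J2: z=[0.0000, 0.0000, 1.0000] o=[0.5353, -0.5945, 0.0000] → [-1.4299, 0.3591, 0.0000, 0.0000, 0.0000, 1.0000]
J3: z=[-0.9962, -0.0872, 0.0000] o=[0.4865, -0.0366, 0.0000] → [-0.1031, 1.1790, -0.8331, -0.9962, -0.0872, 0.0000]
J4: z=[-0.0783, 0.8954, -0.4384] o=[0.4682, 0.1730, 0.4314] → [0.9637, -0.1279, -0.4335, -0.0783, 0.8954, -0.4384]
J5: z=[-0.8898, 0.1355, 0.4357] o=[0.6704, 0.5868, 0.7158] → [-0.0449, 0.5137, -0.2515, -0.8898, 0.1355, 0.4357]
J6: z=[0.0783, -0.8954, 0.4384] o=[0.3790, 0.8676, 1.3415] → [0.1556, 0.2383, 0.4589, 0.0783, -0.8954, 0.4384]
V = J·q̇ = [-0.9951, -0.3541, 0.9544, 0.9175, -1.0323, 0.5381]

-0.9951 -0.3541 0.9544 0.9175 -1.0323 0.5381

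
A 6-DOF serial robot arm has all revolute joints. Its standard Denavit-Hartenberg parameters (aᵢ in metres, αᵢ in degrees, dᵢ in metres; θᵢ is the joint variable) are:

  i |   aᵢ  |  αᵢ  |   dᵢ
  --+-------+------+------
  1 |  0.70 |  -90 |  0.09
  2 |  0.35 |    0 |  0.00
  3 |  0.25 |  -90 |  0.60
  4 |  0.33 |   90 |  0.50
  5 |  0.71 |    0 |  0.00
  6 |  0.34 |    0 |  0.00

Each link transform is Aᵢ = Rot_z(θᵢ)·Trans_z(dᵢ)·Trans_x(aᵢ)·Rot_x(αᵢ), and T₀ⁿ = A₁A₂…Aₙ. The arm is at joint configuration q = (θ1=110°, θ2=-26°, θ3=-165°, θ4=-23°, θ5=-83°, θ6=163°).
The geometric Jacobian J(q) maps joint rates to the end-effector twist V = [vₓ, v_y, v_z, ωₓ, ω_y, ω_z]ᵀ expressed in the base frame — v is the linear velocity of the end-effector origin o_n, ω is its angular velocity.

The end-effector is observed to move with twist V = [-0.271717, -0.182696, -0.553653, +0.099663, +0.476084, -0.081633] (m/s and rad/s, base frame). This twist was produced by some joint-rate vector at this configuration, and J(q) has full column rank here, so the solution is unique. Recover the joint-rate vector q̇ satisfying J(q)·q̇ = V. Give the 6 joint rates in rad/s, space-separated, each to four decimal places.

0.4350 -0.0750 -0.9050 -0.5860 0.0990 0.6870

o_n = [-0.8460, 0.0269, 0.2399]
J₁: ẑ×o_n = [-0.0269, -0.8460, 0.0000], ω = ẑ
J2: z=[-0.9397, -0.3420, 0.0000] o=[-0.2394, 0.6578, 0.0900] → [-0.0513, 0.1409, 0.3854, -0.9397, -0.3420, 0.0000]
J3: z=[-0.9397, -0.3420, 0.0000] o=[-0.3470, 0.9534, 0.2434] → [0.0012, -0.0033, 0.7000, -0.9397, -0.3420, 0.0000]
J4: z=[0.0653, -0.1793, 0.9816] o=[-0.8269, 0.5176, 0.1957] → [0.4737, -0.0217, -0.0355, 0.0653, -0.1793, 0.9816]
J5: z=[-0.9962, 0.0456, 0.0746] o=[-0.8134, 0.1036, 0.6286] → [-0.0120, -0.3896, 0.0779, -0.9962, 0.0456, 0.0746]
J6: z=[-0.9962, 0.0456, 0.0746] o=[-0.8645, 0.1449, -0.0784] → [0.0233, 0.3185, 0.1168, -0.9962, 0.0456, 0.0746]
q̇ = J⁺·V = [0.4350, -0.0750, -0.9050, -0.5860, 0.0990, 0.6870]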